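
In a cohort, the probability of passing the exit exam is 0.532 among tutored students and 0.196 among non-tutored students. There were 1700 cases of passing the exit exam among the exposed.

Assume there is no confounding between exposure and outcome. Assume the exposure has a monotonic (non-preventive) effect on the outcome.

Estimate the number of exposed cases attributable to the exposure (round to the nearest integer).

Let p₁ = 0.532, p₀ = 0.196.
PN = (p₁ − p₀)/p₁ = (0.532 − 0.196) / 0.532 ≈ 0.63158.
Attributable cases ≈ PN × (exposed cases) = 0.63158 × 1700 ≈ 1073.68.

about 1074 cases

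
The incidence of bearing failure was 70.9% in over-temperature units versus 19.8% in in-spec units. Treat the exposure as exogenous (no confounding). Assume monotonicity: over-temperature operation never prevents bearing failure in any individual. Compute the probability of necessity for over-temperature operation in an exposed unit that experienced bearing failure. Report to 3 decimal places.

p₁ = 0.709, p₀ = 0.198.
Under exogeneity and monotonicity, PN = (p₁ − p₀) / p₁.
PN = (0.709 − 0.198) / 0.709 = 0.511 / 0.709 ≈ 0.7207

PN ≈ 0.721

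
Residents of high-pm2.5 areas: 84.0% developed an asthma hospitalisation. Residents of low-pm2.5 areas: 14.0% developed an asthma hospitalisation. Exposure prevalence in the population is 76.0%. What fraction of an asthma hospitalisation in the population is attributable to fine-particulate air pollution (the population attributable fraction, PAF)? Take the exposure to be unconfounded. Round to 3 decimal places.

p₁ = 0.84, p₀ = 0.14.
Overall risk P(Y=1) = π·p₁ + (1−π)·p₀ = 0.76×0.84 + 0.24×0.14 = 0.672.
Under exogeneity, PAF = [P(Y=1) − p₀] / P(Y=1).
PAF = (0.672 − 0.14) / 0.672 ≈ 0.7917

PAF ≈ 0.792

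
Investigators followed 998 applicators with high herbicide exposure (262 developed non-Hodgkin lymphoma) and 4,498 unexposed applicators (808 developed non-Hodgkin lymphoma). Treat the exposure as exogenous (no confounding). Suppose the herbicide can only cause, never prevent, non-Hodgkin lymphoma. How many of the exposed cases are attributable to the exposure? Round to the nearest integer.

about 83 cases

p₁ = P(outcome | exposed) = 262/998 = 0.26253
p₀ = P(outcome | unexposed) = 808/4498 = 0.17964
PN = (p₁ − p₀)/p₁ = (0.26253 − 0.17964) / 0.26253 ≈ 0.31574.
Attributable cases ≈ PN × (exposed cases) = 0.31574 × 262 ≈ 82.72.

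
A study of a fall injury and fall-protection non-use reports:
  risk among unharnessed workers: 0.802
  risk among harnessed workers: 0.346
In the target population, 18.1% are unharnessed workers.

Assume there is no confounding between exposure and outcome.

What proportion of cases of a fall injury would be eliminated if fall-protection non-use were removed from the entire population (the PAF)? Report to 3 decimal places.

Let p₁ = 0.802, p₀ = 0.346.
Overall risk P(Y=1) = π·p₁ + (1−π)·p₀ = 0.181×0.802 + 0.819×0.346 = 0.42854.
Under exogeneity, PAF = [P(Y=1) − p₀] / P(Y=1).
PAF = (0.42854 − 0.346) / 0.42854 ≈ 0.1926

PAF ≈ 0.193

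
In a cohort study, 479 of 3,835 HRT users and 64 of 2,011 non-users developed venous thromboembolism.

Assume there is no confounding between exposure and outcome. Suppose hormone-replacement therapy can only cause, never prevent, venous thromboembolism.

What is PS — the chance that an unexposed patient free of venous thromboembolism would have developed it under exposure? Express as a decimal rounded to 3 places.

p₁ = P(outcome | exposed) = 479/3835 = 0.1249
p₀ = P(outcome | unexposed) = 64/2011 = 0.031825
Under exogeneity and monotonicity, PS = (p₁ − p₀) / (1 − p₀).
PS = (0.1249 − 0.031825) / (1 − 0.031825) = 0.093077 / 0.96818 ≈ 0.0961

PS ≈ 0.096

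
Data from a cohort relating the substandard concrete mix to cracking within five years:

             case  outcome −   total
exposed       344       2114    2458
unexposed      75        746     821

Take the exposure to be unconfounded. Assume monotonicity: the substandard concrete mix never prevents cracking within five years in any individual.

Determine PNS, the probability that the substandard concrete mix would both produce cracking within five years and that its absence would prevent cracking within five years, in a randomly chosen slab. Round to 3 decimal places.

p₁ = P(outcome | exposed) = 344/2458 = 0.13995
p₀ = P(outcome | unexposed) = 75/821 = 0.091352
Under exogeneity and monotonicity, PNS = p₁ − p₀.
PNS = 0.13995 − 0.091352 = 0.048599

PNS ≈ 0.049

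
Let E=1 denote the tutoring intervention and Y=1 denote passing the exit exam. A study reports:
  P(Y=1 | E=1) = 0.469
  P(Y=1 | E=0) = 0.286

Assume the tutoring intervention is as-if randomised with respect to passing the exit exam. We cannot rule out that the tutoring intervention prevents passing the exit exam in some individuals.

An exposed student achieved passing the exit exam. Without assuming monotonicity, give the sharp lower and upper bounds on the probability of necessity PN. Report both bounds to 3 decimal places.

0.390 ≤ PN ≤ 1.000

Let p₁ = 0.469, p₀ = 0.286.
Under exogeneity alone the bounds on PN are max{0,(p₁−p₀)/p₁} ≤ PN ≤ min{1,(1−p₀)/p₁}.
  lower = (p₁ − p₀)/p₁ = 0.183 / 0.469 ≈ 0.3902
  upper = min{1, (1 − p₀)/p₁} = 0.714 / 0.469 ≈ 1.5224 → capped at 1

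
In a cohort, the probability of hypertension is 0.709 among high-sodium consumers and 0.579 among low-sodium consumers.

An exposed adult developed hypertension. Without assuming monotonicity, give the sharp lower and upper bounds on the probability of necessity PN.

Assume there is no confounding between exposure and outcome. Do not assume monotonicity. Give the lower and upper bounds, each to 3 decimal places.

Let p₁ = 0.709, p₀ = 0.579.
Under exogeneity alone the bounds on PN are max{0,(p₁−p₀)/p₁} ≤ PN ≤ min{1,(1−p₀)/p₁}.
  lower = (p₁ − p₀)/p₁ = 0.13 / 0.709 ≈ 0.1834
  upper = min{1, (1 − p₀)/p₁} = 0.421 / 0.709 ≈ 0.5938

0.183 ≤ PN ≤ 0.594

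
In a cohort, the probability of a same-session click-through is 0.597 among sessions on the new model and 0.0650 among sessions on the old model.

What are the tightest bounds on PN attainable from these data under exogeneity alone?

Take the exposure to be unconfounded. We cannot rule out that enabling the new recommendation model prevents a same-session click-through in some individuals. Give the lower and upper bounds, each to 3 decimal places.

0.891 ≤ PN ≤ 1.000

Let p₁ = 0.597, p₀ = 0.065.
Under exogeneity alone the bounds on PN are max{0,(p₁−p₀)/p₁} ≤ PN ≤ min{1,(1−p₀)/p₁}.
  lower = (p₁ − p₀)/p₁ = 0.532 / 0.597 ≈ 0.8911
  upper = min{1, (1 − p₀)/p₁} = 0.935 / 0.597 ≈ 1.5662 → capped at 1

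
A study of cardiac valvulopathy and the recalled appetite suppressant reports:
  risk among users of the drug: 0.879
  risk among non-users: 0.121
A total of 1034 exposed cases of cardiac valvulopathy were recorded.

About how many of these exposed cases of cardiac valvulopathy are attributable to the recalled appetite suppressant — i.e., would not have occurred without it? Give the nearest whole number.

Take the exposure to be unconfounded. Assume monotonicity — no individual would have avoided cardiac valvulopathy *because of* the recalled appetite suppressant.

Let p₁ = 0.879, p₀ = 0.121.
PN = (p₁ − p₀)/p₁ = (0.879 − 0.121) / 0.879 ≈ 0.86234.
Attributable cases ≈ PN × (exposed cases) = 0.86234 × 1034 ≈ 891.66.

about 892 cases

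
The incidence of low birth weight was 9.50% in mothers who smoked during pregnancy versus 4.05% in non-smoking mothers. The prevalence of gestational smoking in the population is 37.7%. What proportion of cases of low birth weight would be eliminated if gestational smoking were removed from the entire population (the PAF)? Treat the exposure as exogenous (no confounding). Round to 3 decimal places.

p₁ = 0.095, p₀ = 0.0405.
Overall risk P(Y=1) = π·p₁ + (1−π)·p₀ = 0.377×0.095 + 0.623×0.0405 = 0.061047.
Under exogeneity, PAF = [P(Y=1) − p₀] / P(Y=1).
PAF = (0.061047 − 0.0405) / 0.061047 ≈ 0.3366

PAF ≈ 0.337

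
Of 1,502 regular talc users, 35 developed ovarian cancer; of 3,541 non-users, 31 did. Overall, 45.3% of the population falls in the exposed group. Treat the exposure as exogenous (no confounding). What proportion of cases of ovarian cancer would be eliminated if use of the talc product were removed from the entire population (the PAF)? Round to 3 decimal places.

p₁ = P(outcome | exposed) = 35/1502 = 0.023302
p₀ = P(outcome | unexposed) = 31/3541 = 0.0087546
Overall risk P(Y=1) = π·p₁ + (1−π)·p₀ = 0.453×0.023302 + 0.547×0.0087546 = 0.015345.
Under exogeneity, PAF = [P(Y=1) − p₀] / P(Y=1).
PAF = (0.015345 − 0.0087546) / 0.015345 ≈ 0.4295

PAF ≈ 0.429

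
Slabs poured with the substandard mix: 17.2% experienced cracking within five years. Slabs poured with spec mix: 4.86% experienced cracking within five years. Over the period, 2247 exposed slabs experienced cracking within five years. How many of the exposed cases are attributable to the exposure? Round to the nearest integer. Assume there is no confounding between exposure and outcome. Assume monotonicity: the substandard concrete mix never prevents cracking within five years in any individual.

p₁ = 0.172, p₀ = 0.0486.
PN = (p₁ − p₀)/p₁ = (0.172 − 0.0486) / 0.172 ≈ 0.71744.
Attributable cases ≈ PN × (exposed cases) = 0.71744 × 2247 ≈ 1612.09.

about 1612 cases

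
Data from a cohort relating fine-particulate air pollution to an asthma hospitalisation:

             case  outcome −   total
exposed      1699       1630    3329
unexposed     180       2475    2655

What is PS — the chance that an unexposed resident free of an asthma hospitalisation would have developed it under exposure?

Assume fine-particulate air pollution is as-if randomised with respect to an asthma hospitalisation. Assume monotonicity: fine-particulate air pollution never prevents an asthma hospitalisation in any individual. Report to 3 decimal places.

p₁ = P(outcome | exposed) = 1699/3329 = 0.51036
p₀ = P(outcome | unexposed) = 180/2655 = 0.067797
Under exogeneity and monotonicity, PS = (p₁ − p₀) / (1 − p₀).
PS = (0.51036 − 0.067797) / (1 − 0.067797) = 0.44257 / 0.9322 ≈ 0.4748

PS ≈ 0.475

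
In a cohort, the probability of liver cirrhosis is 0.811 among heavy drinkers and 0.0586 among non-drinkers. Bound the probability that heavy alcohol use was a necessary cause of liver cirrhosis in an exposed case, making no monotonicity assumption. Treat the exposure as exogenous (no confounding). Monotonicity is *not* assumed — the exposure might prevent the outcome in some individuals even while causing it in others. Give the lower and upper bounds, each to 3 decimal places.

Let p₁ = 0.811, p₀ = 0.0586.
Under exogeneity alone the bounds on PN are max{0,(p₁−p₀)/p₁} ≤ PN ≤ min{1,(1−p₀)/p₁}.
  lower = (p₁ − p₀)/p₁ = 0.7524 / 0.811 ≈ 0.9277
  upper = min{1, (1 − p₀)/p₁} = 0.9414 / 0.811 ≈ 1.1608 → capped at 1

0.928 ≤ PN ≤ 1.000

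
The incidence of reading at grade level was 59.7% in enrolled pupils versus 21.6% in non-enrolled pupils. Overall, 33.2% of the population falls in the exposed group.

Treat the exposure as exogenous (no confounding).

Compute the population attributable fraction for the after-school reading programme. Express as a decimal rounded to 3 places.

p₁ = 0.597, p₀ = 0.216.
Overall risk P(Y=1) = π·p₁ + (1−π)·p₀ = 0.332×0.597 + 0.668×0.216 = 0.34249.
Under exogeneity, PAF = [P(Y=1) − p₀] / P(Y=1).
PAF = (0.34249 − 0.216) / 0.34249 ≈ 0.3693

PAF ≈ 0.369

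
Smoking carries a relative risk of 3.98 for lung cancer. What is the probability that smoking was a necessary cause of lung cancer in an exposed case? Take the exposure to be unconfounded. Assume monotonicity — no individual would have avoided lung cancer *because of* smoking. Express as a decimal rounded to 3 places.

Under exogeneity and monotonicity, PN = (RR − 1) / RR = 1 − 1/RR.
PN = (3.98 − 1) / 3.98 = 2.98 / 3.98 ≈ 0.7487

PN ≈ 0.749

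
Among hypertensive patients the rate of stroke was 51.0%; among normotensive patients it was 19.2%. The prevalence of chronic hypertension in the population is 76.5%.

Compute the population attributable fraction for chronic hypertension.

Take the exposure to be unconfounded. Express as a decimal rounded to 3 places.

PAF ≈ 0.559

p₁ = 0.51, p₀ = 0.192.
Overall risk P(Y=1) = π·p₁ + (1−π)·p₀ = 0.765×0.51 + 0.235×0.192 = 0.43527.
Under exogeneity, PAF = [P(Y=1) − p₀] / P(Y=1).
PAF = (0.43527 − 0.192) / 0.43527 ≈ 0.5589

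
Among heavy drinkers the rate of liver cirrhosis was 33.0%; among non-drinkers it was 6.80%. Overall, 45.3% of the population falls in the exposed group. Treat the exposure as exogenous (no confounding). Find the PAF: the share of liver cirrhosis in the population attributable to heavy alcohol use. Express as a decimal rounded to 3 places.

p₁ = 0.33, p₀ = 0.068.
Overall risk P(Y=1) = π·p₁ + (1−π)·p₀ = 0.453×0.33 + 0.547×0.068 = 0.18669.
Under exogeneity, PAF = [P(Y=1) − p₀] / P(Y=1).
PAF = (0.18669 − 0.068) / 0.18669 ≈ 0.6358

PAF ≈ 0.636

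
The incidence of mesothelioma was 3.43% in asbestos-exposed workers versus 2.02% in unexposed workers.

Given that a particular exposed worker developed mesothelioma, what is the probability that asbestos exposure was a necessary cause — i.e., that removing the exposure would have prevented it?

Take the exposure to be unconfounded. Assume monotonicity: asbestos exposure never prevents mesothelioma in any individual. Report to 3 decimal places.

PN ≈ 0.411

p₁ = 0.0343, p₀ = 0.0202.
Under exogeneity and monotonicity, PN = (p₁ − p₀) / p₁.
PN = (0.0343 − 0.0202) / 0.0343 = 0.0141 / 0.0343 ≈ 0.4111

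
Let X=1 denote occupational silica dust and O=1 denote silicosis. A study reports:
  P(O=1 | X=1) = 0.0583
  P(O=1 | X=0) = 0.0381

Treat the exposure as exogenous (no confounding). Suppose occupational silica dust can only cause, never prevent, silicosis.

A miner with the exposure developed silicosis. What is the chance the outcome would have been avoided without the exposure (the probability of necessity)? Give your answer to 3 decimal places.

PN ≈ 0.346

Let p₁ = 0.0583, p₀ = 0.0381.
Under exogeneity and monotonicity, PN = (p₁ − p₀) / p₁.
PN = (0.0583 − 0.0381) / 0.0583 = 0.0202 / 0.0583 ≈ 0.3465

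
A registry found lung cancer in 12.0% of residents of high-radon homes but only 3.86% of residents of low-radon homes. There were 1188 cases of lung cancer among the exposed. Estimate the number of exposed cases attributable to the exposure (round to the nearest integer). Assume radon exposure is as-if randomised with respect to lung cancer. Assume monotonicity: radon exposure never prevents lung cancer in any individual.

p₁ = 0.12, p₀ = 0.0386.
PN = (p₁ − p₀)/p₁ = (0.12 − 0.0386) / 0.12 ≈ 0.67833.
Attributable cases ≈ PN × (exposed cases) = 0.67833 × 1188 ≈ 805.86.

about 806 cases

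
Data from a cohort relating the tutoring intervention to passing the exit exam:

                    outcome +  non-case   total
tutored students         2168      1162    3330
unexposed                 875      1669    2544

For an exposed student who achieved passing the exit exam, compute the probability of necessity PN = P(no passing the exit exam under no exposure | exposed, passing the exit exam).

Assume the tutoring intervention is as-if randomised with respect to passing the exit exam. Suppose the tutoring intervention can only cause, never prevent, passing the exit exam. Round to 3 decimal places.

p₁ = P(outcome | exposed) = 2168/3330 = 0.65105
p₀ = P(outcome | unexposed) = 875/2544 = 0.34395
Under exogeneity and monotonicity, PN = (p₁ − p₀)/p₁.
PN = (0.65105 − 0.34395) / 0.65105 ≈ 0.4717

PN ≈ 0.472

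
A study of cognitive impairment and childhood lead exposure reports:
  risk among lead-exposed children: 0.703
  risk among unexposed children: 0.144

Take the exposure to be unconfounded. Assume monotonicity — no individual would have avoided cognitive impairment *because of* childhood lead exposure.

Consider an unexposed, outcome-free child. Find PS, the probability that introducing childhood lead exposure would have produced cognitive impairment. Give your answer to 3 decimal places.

PS ≈ 0.653

Let p₁ = 0.703, p₀ = 0.144.
Under exogeneity and monotonicity, PS = (p₁ − p₀) / (1 − p₀).
PS = (0.703 − 0.144) / (1 − 0.144) = 0.559 / 0.856 ≈ 0.6530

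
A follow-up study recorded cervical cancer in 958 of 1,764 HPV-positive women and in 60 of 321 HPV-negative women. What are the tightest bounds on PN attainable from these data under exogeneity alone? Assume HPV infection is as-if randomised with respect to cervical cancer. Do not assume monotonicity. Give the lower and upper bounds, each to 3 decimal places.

p₁ = P(outcome | exposed) = 958/1764 = 0.54308
p₀ = P(outcome | unexposed) = 60/321 = 0.18692
Under exogeneity alone the bounds on PN are max{0,(p₁−p₀)/p₁} ≤ PN ≤ min{1,(1−p₀)/p₁}.
  lower = (p₁ − p₀)/p₁ = 0.35617 / 0.54308 ≈ 0.6558
  upper = min{1, (1 − p₀)/p₁} = 0.81308 / 0.54308 ≈ 1.4972 → capped at 1

0.656 ≤ PN ≤ 1.000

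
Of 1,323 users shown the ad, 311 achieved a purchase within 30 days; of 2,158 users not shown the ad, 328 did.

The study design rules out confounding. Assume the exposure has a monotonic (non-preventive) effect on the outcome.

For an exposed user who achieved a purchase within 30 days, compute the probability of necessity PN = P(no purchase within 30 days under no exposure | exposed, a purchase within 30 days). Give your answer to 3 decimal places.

PN ≈ 0.353

p₁ = P(outcome | exposed) = 311/1323 = 0.23507
p₀ = P(outcome | unexposed) = 328/2158 = 0.15199
Under exogeneity and monotonicity, PN = (p₁ − p₀) / p₁.
PN = (0.23507 − 0.15199) / 0.23507 = 0.083079 / 0.23507 ≈ 0.3534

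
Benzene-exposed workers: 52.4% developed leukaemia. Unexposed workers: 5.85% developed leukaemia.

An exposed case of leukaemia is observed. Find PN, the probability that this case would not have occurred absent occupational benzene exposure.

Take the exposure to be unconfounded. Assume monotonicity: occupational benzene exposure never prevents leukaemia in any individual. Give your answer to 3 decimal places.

PN ≈ 0.888

p₁ = 0.524, p₀ = 0.0585.
Under exogeneity and monotonicity, PN = (p₁ − p₀) / p₁.
PN = (0.524 − 0.0585) / 0.524 = 0.4655 / 0.524 ≈ 0.8884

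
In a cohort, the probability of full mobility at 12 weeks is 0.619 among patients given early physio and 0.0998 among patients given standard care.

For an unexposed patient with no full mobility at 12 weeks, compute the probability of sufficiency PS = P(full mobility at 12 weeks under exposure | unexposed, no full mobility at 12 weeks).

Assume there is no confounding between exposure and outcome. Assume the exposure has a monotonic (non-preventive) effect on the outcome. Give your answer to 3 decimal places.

PS ≈ 0.577

Let p₁ = 0.619, p₀ = 0.0998.
Under exogeneity and monotonicity, PS = (p₁ − p₀) / (1 − p₀).
PS = (0.619 − 0.0998) / (1 − 0.0998) = 0.5192 / 0.9002 ≈ 0.5768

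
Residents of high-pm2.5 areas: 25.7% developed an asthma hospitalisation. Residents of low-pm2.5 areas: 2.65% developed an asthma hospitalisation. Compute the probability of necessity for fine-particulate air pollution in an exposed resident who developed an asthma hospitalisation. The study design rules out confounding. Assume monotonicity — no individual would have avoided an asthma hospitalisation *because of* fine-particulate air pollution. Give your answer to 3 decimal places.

PN ≈ 0.897

p₁ = 0.257, p₀ = 0.0265.
Under exogeneity and monotonicity, PN = (p₁ − p₀) / p₁.
PN = (0.257 − 0.0265) / 0.257 = 0.2305 / 0.257 ≈ 0.8969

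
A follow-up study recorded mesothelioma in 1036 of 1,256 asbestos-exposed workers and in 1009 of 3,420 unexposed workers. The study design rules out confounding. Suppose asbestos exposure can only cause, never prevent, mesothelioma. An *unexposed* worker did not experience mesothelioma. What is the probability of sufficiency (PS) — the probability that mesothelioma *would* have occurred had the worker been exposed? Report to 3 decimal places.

p₁ = P(outcome | exposed) = 1036/1256 = 0.82484
p₀ = P(outcome | unexposed) = 1009/3420 = 0.29503
Under exogeneity and monotonicity, PS = (p₁ − p₀) / (1 − p₀).
PS = (0.82484 − 0.29503) / (1 − 0.29503) = 0.52981 / 0.70497 ≈ 0.7515

PS ≈ 0.752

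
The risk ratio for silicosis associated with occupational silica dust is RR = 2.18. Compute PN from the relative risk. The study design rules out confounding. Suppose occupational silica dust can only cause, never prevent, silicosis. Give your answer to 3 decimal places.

Under exogeneity and monotonicity, PN = (RR − 1) / RR = 1 − 1/RR.
PN = (2.18 − 1) / 2.18 = 1.18 / 2.18 ≈ 0.5413

PN ≈ 0.541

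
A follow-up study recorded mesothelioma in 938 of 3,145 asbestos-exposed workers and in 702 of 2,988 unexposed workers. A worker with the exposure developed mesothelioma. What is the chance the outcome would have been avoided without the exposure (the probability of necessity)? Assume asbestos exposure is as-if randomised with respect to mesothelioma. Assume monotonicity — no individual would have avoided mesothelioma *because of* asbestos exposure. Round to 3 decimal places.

p₁ = P(outcome | exposed) = 938/3145 = 0.29825
p₀ = P(outcome | unexposed) = 702/2988 = 0.23494
Under exogeneity and monotonicity, PN = (p₁ − p₀) / p₁.
PN = (0.29825 − 0.23494) / 0.29825 = 0.063311 / 0.29825 ≈ 0.2123

PN ≈ 0.212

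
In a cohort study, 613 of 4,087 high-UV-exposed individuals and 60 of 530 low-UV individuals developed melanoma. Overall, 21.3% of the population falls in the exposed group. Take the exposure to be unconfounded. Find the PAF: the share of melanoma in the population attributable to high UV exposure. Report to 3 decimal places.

p₁ = P(outcome | exposed) = 613/4087 = 0.14999
p₀ = P(outcome | unexposed) = 60/530 = 0.11321
Overall risk P(Y=1) = π·p₁ + (1−π)·p₀ = 0.213×0.14999 + 0.787×0.11321 = 0.12104.
Under exogeneity, PAF = [P(Y=1) − p₀] / P(Y=1).
PAF = (0.12104 − 0.11321) / 0.12104 ≈ 0.0647

PAF ≈ 0.065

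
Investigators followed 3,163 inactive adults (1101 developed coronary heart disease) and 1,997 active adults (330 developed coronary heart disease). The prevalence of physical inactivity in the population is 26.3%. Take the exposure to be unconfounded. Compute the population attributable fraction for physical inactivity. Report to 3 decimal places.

PAF ≈ 0.225

p₁ = P(outcome | exposed) = 1101/3163 = 0.34809
p₀ = P(outcome | unexposed) = 330/1997 = 0.16525
Overall risk P(Y=1) = π·p₁ + (1−π)·p₀ = 0.263×0.34809 + 0.737×0.16525 = 0.21333.
Under exogeneity, PAF = [P(Y=1) − p₀] / P(Y=1).
PAF = (0.21333 − 0.16525) / 0.21333 ≈ 0.2254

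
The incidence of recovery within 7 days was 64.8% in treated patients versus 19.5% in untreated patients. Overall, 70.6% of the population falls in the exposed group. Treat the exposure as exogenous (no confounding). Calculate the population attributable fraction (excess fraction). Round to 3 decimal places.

p₁ = 0.648, p₀ = 0.195.
Overall risk P(Y=1) = π·p₁ + (1−π)·p₀ = 0.706×0.648 + 0.294×0.195 = 0.51482.
Under exogeneity, PAF = [P(Y=1) − p₀] / P(Y=1).
PAF = (0.51482 − 0.195) / 0.51482 ≈ 0.6212

PAF ≈ 0.621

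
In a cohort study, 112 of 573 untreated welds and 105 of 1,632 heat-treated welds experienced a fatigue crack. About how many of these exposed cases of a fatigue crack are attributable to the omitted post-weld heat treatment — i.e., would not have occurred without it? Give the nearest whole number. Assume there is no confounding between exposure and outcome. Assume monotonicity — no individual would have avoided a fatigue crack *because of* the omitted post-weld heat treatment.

p₁ = P(outcome | exposed) = 112/573 = 0.19546
p₀ = P(outcome | unexposed) = 105/1632 = 0.064338
PN = (p₁ − p₀)/p₁ = (0.19546 − 0.064338) / 0.19546 ≈ 0.67084.
Attributable cases ≈ PN × (exposed cases) = 0.67084 × 112 ≈ 75.13.

about 75 cases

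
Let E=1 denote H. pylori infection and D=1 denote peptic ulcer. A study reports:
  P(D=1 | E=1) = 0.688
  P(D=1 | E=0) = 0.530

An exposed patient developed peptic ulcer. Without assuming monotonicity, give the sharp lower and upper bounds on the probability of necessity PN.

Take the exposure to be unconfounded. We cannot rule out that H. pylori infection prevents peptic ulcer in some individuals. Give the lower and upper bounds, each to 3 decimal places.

0.230 ≤ PN ≤ 0.683

Let p₁ = 0.688, p₀ = 0.53.
Under exogeneity alone the bounds on PN are max{0,(p₁−p₀)/p₁} ≤ PN ≤ min{1,(1−p₀)/p₁}.
  lower = (p₁ − p₀)/p₁ = 0.158 / 0.688 ≈ 0.2297
  upper = min{1, (1 − p₀)/p₁} = 0.47 / 0.688 ≈ 0.6831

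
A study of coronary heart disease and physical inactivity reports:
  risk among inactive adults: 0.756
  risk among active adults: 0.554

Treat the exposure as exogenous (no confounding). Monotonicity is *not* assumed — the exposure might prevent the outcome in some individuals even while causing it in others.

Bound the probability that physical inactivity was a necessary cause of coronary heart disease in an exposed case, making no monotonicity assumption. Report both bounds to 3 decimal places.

0.267 ≤ PN ≤ 0.590

Let p₁ = 0.756, p₀ = 0.554.
Under exogeneity alone the bounds on PN are max{0,(p₁−p₀)/p₁} ≤ PN ≤ min{1,(1−p₀)/p₁}.
  lower = (p₁ − p₀)/p₁ = 0.202 / 0.756 ≈ 0.2672
  upper = min{1, (1 − p₀)/p₁} = 0.446 / 0.756 ≈ 0.5899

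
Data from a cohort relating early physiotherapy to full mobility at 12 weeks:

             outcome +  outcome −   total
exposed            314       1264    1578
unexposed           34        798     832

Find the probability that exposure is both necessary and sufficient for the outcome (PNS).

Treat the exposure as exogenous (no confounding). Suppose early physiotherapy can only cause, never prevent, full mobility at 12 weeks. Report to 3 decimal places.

p₁ = P(outcome | exposed) = 314/1578 = 0.19899
p₀ = P(outcome | unexposed) = 34/832 = 0.040865
Under exogeneity and monotonicity, PNS = p₁ − p₀.
PNS = 0.19899 − 0.040865 = 0.15812

PNS ≈ 0.158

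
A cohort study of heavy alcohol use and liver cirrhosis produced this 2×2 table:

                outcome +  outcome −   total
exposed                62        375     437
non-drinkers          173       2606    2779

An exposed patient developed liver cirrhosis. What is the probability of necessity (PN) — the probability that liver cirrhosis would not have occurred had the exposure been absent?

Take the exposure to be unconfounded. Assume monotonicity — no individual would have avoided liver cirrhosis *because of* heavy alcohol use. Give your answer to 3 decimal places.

PN ≈ 0.561

p₁ = P(outcome | exposed) = 62/437 = 0.14188
p₀ = P(outcome | unexposed) = 173/2779 = 0.062253
Under exogeneity and monotonicity, PN = (p₁ − p₀)/p₁.
PN = (0.14188 − 0.062253) / 0.14188 ≈ 0.5612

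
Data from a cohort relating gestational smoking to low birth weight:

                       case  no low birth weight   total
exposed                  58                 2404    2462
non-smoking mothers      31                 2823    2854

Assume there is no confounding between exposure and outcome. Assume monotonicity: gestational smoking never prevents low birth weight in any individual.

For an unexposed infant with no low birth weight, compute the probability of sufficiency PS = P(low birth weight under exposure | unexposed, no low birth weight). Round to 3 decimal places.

p₁ = P(outcome | exposed) = 58/2462 = 0.023558
p₀ = P(outcome | unexposed) = 31/2854 = 0.010862
Under exogeneity and monotonicity, PS = (p₁ − p₀)/(1 − p₀).
PS = (0.023558 − 0.010862) / 0.98914 ≈ 0.0128

PS ≈ 0.013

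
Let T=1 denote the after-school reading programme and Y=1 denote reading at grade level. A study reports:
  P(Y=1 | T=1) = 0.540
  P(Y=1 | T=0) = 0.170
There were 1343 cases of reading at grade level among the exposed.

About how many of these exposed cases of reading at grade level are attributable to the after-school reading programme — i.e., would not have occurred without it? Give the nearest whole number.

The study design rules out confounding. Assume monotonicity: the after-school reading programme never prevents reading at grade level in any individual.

about 920 cases

Let p₁ = 0.54, p₀ = 0.17.
PN = (p₁ − p₀)/p₁ = (0.54 − 0.17) / 0.54 ≈ 0.68519.
Attributable cases ≈ PN × (exposed cases) = 0.68519 × 1343 ≈ 920.20.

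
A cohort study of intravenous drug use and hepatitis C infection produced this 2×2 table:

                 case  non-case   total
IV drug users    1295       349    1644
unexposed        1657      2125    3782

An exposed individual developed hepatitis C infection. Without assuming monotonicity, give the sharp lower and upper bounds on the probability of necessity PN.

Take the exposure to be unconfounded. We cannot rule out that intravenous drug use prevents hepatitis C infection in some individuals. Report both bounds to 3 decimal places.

0.444 ≤ PN ≤ 0.713

p₁ = P(outcome | exposed) = 1295/1644 = 0.78771
p₀ = P(outcome | unexposed) = 1657/3782 = 0.43813
Under exogeneity alone the bounds on PN are max{0,(p₁−p₀)/p₁} ≤ PN ≤ min{1,(1−p₀)/p₁}.
  lower = (p₁ − p₀)/p₁ = 0.34958 / 0.78771 ≈ 0.4438
  upper = min{1, (1 − p₀)/p₁} = 0.56187 / 0.78771 ≈ 0.7133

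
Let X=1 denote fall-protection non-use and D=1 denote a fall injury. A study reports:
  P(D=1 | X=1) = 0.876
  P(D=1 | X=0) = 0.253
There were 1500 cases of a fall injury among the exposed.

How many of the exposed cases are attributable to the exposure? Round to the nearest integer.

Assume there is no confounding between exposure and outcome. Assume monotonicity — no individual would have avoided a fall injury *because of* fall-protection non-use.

about 1067 cases

Let p₁ = 0.876, p₀ = 0.253.
PN = (p₁ − p₀)/p₁ = (0.876 − 0.253) / 0.876 ≈ 0.71119.
Attributable cases ≈ PN × (exposed cases) = 0.71119 × 1500 ≈ 1066.78.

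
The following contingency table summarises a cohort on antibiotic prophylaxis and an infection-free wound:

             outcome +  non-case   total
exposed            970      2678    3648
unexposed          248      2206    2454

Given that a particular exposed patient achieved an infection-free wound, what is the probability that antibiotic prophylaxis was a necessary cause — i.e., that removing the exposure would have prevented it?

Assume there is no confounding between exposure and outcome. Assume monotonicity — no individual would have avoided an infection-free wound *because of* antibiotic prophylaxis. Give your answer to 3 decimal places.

PN ≈ 0.620

p₁ = P(outcome | exposed) = 970/3648 = 0.2659
p₀ = P(outcome | unexposed) = 248/2454 = 0.10106
Under exogeneity and monotonicity, PN = (p₁ − p₀) / p₁.
PN = (0.2659 − 0.10106) / 0.2659 = 0.16484 / 0.2659 ≈ 0.6199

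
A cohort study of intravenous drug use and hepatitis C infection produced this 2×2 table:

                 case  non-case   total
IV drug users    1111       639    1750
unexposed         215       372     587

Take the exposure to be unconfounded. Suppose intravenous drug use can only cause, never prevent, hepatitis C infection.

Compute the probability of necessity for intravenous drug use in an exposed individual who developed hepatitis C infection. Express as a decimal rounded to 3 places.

p₁ = P(outcome | exposed) = 1111/1750 = 0.63486
p₀ = P(outcome | unexposed) = 215/587 = 0.36627
Under exogeneity and monotonicity, PN = (p₁ − p₀)/p₁.
PN = (0.63486 − 0.36627) / 0.63486 ≈ 0.4231

PN ≈ 0.423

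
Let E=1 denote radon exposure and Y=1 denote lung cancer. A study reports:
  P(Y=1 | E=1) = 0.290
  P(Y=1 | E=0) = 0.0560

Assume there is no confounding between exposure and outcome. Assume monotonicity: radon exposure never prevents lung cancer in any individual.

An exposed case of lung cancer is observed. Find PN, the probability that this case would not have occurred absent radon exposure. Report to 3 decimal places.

PN ≈ 0.807

Let p₁ = 0.29, p₀ = 0.056.
Under exogeneity and monotonicity, PN = (p₁ − p₀) / p₁.
PN = (0.29 − 0.056) / 0.29 = 0.234 / 0.29 ≈ 0.8069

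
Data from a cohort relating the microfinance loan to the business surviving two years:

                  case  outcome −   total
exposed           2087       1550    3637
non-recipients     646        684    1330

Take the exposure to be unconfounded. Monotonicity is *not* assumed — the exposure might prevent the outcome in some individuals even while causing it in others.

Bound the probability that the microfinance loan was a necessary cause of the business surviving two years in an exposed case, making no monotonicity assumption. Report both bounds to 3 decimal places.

p₁ = P(outcome | exposed) = 2087/3637 = 0.57382
p₀ = P(outcome | unexposed) = 646/1330 = 0.48571
Under exogeneity alone the bounds on PN are max{0,(p₁−p₀)/p₁} ≤ PN ≤ min{1,(1−p₀)/p₁}.
  lower = (p₁ − p₀)/p₁ = 0.08811 / 0.57382 ≈ 0.1535
  upper = min{1, (1 − p₀)/p₁} = 0.51429 / 0.57382 ≈ 0.8962

0.154 ≤ PN ≤ 0.896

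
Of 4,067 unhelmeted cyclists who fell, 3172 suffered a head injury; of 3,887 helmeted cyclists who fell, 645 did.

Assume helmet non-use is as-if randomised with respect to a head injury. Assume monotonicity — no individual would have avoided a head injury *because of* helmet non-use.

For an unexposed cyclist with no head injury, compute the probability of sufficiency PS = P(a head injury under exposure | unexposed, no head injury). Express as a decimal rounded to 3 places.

p₁ = P(outcome | exposed) = 3172/4067 = 0.77994
p₀ = P(outcome | unexposed) = 645/3887 = 0.16594
Under exogeneity and monotonicity, PS = (p₁ − p₀) / (1 − p₀).
PS = (0.77994 − 0.16594) / (1 − 0.16594) = 0.614 / 0.83406 ≈ 0.7362

PS ≈ 0.736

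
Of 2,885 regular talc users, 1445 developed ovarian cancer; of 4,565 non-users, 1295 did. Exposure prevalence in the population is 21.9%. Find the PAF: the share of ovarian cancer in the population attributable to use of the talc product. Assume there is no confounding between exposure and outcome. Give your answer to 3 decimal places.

PAF ≈ 0.144

p₁ = P(outcome | exposed) = 1445/2885 = 0.50087
p₀ = P(outcome | unexposed) = 1295/4565 = 0.28368
Overall risk P(Y=1) = π·p₁ + (1−π)·p₀ = 0.219×0.50087 + 0.781×0.28368 = 0.33124.
Under exogeneity, PAF = [P(Y=1) − p₀] / P(Y=1).
PAF = (0.33124 − 0.28368) / 0.33124 ≈ 0.1436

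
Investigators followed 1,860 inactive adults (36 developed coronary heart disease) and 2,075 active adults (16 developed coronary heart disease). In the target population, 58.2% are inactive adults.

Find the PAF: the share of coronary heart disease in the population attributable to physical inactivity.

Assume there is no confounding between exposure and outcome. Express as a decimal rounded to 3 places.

PAF ≈ 0.468

p₁ = P(outcome | exposed) = 36/1860 = 0.019355
p₀ = P(outcome | unexposed) = 16/2075 = 0.0077108
Overall risk P(Y=1) = π·p₁ + (1−π)·p₀ = 0.582×0.019355 + 0.418×0.0077108 = 0.014488.
Under exogeneity, PAF = [P(Y=1) − p₀] / P(Y=1).
PAF = (0.014488 − 0.0077108) / 0.014488 ≈ 0.4678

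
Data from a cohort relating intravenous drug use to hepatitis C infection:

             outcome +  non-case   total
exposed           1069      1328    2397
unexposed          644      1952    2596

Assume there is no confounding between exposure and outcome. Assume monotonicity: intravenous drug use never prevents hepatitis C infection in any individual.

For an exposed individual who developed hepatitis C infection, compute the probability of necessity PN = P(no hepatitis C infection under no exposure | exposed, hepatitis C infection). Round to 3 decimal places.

p₁ = P(outcome | exposed) = 1069/2397 = 0.44597
p₀ = P(outcome | unexposed) = 644/2596 = 0.24807
Under exogeneity and monotonicity, PN = (p₁ − p₀)/p₁.
PN = (0.44597 − 0.24807) / 0.44597 ≈ 0.4437

PN ≈ 0.444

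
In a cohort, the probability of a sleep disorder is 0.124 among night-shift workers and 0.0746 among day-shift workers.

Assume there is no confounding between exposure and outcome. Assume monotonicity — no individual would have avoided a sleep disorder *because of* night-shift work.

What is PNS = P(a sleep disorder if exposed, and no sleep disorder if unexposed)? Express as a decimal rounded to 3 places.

PNS ≈ 0.049

Let p₁ = 0.124, p₀ = 0.0746.
Under exogeneity and monotonicity, PNS = p₁ − p₀.
PNS = 0.124 − 0.0746 = 0.0494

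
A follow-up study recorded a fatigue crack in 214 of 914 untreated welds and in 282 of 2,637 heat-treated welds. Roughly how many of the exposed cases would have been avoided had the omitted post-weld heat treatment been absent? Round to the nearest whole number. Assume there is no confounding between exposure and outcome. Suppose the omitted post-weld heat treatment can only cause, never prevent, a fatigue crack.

p₁ = P(outcome | exposed) = 214/914 = 0.23414
p₀ = P(outcome | unexposed) = 282/2637 = 0.10694
PN = (p₁ − p₀)/p₁ = (0.23414 − 0.10694) / 0.23414 ≈ 0.54326.
Attributable cases ≈ PN × (exposed cases) = 0.54326 × 214 ≈ 116.26.

about 116 cases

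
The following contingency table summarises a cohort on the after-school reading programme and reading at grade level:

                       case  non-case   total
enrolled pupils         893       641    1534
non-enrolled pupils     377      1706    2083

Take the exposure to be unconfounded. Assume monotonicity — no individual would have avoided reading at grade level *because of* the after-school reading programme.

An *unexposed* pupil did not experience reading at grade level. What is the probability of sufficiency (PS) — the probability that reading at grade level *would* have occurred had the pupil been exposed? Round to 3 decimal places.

p₁ = P(outcome | exposed) = 893/1534 = 0.58214
p₀ = P(outcome | unexposed) = 377/2083 = 0.18099
Under exogeneity and monotonicity, PS = (p₁ − p₀) / (1 − p₀).
PS = (0.58214 − 0.18099) / (1 − 0.18099) = 0.40115 / 0.81901 ≈ 0.4898

PS ≈ 0.490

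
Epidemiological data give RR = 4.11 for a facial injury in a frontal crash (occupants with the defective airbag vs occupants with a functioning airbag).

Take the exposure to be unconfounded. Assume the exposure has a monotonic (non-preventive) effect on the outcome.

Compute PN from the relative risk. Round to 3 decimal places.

PN ≈ 0.757

Under exogeneity and monotonicity, PN = (RR − 1) / RR = 1 − 1/RR.
PN = (4.11 − 1) / 4.11 = 3.11 / 4.11 ≈ 0.7567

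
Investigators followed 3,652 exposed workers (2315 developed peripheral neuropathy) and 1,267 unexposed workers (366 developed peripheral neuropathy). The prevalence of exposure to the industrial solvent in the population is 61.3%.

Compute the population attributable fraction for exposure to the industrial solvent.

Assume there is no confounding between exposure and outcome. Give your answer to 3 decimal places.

PAF ≈ 0.423

p₁ = P(outcome | exposed) = 2315/3652 = 0.6339
p₀ = P(outcome | unexposed) = 366/1267 = 0.28887
Overall risk P(Y=1) = π·p₁ + (1−π)·p₀ = 0.613×0.6339 + 0.387×0.28887 = 0.50037.
Under exogeneity, PAF = [P(Y=1) − p₀] / P(Y=1).
PAF = (0.50037 − 0.28887) / 0.50037 ≈ 0.4227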